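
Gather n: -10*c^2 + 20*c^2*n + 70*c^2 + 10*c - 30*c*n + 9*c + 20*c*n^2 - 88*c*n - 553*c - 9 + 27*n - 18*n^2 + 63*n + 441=60*c^2 - 534*c + n^2*(20*c - 18) + n*(20*c^2 - 118*c + 90) + 432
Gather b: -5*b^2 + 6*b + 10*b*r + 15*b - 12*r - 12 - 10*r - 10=-5*b^2 + b*(10*r + 21) - 22*r - 22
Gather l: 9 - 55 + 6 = -40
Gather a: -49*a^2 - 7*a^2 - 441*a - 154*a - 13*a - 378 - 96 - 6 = -56*a^2 - 608*a - 480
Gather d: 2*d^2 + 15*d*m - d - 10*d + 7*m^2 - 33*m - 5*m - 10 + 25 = 2*d^2 + d*(15*m - 11) + 7*m^2 - 38*m + 15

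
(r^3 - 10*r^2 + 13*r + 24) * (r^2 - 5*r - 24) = r^5 - 15*r^4 + 39*r^3 + 199*r^2 - 432*r - 576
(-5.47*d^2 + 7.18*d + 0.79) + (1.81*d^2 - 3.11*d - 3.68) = -3.66*d^2 + 4.07*d - 2.89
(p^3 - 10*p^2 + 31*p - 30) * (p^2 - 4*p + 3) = p^5 - 14*p^4 + 74*p^3 - 184*p^2 + 213*p - 90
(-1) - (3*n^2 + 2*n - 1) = -3*n^2 - 2*n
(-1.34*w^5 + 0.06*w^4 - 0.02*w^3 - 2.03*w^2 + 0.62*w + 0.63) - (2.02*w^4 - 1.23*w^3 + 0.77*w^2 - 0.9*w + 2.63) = -1.34*w^5 - 1.96*w^4 + 1.21*w^3 - 2.8*w^2 + 1.52*w - 2.0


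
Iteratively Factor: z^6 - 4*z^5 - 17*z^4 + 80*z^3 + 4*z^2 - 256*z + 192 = (z - 4)*(z^5 - 17*z^3 + 12*z^2 + 52*z - 48) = (z - 4)*(z + 2)*(z^4 - 2*z^3 - 13*z^2 + 38*z - 24) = (z - 4)*(z - 2)*(z + 2)*(z^3 - 13*z + 12) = (z - 4)*(z - 3)*(z - 2)*(z + 2)*(z^2 + 3*z - 4) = (z - 4)*(z - 3)*(z - 2)*(z + 2)*(z + 4)*(z - 1)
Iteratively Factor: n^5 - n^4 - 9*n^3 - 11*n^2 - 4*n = (n)*(n^4 - n^3 - 9*n^2 - 11*n - 4) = n*(n + 1)*(n^3 - 2*n^2 - 7*n - 4) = n*(n + 1)^2*(n^2 - 3*n - 4) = n*(n - 4)*(n + 1)^2*(n + 1)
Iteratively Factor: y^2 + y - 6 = (y + 3)*(y - 2)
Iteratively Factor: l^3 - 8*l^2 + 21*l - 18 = (l - 3)*(l^2 - 5*l + 6) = (l - 3)^2*(l - 2)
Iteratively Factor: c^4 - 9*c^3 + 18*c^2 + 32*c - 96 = (c + 2)*(c^3 - 11*c^2 + 40*c - 48) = (c - 3)*(c + 2)*(c^2 - 8*c + 16) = (c - 4)*(c - 3)*(c + 2)*(c - 4)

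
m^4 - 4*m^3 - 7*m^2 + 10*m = m*(m - 5)*(m - 1)*(m + 2)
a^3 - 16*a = a*(a - 4)*(a + 4)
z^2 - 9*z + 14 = (z - 7)*(z - 2)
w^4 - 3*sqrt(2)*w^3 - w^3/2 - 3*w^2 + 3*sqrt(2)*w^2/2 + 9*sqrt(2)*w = w*(w - 2)*(w + 3/2)*(w - 3*sqrt(2))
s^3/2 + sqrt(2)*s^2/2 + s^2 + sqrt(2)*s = s*(s/2 + 1)*(s + sqrt(2))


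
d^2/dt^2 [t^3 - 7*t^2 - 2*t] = 6*t - 14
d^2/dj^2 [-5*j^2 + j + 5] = -10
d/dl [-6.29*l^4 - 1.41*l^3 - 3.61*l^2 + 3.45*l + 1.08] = -25.16*l^3 - 4.23*l^2 - 7.22*l + 3.45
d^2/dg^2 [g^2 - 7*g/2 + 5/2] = 2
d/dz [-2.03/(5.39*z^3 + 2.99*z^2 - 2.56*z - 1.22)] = (32.8251*z^2 + 12.1394*z - 5.1968)/(5.39*z^3 + 2.99*z^2 - 2.56*z - 1.22)^2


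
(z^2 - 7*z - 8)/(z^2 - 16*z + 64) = (z + 1)/(z - 8)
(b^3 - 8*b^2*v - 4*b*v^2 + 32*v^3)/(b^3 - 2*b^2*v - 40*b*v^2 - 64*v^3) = (b - 2*v)/(b + 4*v)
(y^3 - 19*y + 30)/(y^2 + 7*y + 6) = (y^3 - 19*y + 30)/(y^2 + 7*y + 6)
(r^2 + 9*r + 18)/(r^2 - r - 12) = (r + 6)/(r - 4)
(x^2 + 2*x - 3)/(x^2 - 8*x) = (x^2 + 2*x - 3)/(x*(x - 8))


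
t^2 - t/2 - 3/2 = (t - 3/2)*(t + 1)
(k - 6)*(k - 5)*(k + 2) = k^3 - 9*k^2 + 8*k + 60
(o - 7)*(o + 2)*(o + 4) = o^3 - o^2 - 34*o - 56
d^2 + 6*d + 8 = (d + 2)*(d + 4)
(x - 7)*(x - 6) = x^2 - 13*x + 42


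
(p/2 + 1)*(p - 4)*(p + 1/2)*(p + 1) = p^4/2 - p^3/4 - 21*p^2/4 - 13*p/2 - 2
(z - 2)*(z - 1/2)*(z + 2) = z^3 - z^2/2 - 4*z + 2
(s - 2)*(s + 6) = s^2 + 4*s - 12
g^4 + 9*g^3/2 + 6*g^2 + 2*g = g*(g + 1/2)*(g + 2)^2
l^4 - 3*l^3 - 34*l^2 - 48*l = l*(l - 8)*(l + 2)*(l + 3)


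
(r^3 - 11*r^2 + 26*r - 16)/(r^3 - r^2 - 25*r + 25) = (r^2 - 10*r + 16)/(r^2 - 25)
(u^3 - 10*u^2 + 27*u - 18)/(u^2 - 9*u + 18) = u - 1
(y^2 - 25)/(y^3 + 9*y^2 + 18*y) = (y^2 - 25)/(y*(y^2 + 9*y + 18))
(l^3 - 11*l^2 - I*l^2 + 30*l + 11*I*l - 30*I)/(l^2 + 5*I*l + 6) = (l^2 - 11*l + 30)/(l + 6*I)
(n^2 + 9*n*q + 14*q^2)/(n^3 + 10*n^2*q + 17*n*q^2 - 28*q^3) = (-n - 2*q)/(-n^2 - 3*n*q + 4*q^2)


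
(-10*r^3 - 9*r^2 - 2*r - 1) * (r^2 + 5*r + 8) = -10*r^5 - 59*r^4 - 127*r^3 - 83*r^2 - 21*r - 8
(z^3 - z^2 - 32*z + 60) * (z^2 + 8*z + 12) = z^5 + 7*z^4 - 28*z^3 - 208*z^2 + 96*z + 720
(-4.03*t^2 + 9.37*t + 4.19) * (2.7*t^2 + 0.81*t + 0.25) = -10.881*t^4 + 22.0347*t^3 + 17.8952*t^2 + 5.7364*t + 1.0475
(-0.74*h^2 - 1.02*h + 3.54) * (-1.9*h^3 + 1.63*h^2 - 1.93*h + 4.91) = 1.406*h^5 + 0.7318*h^4 - 6.9604*h^3 + 4.1054*h^2 - 11.8404*h + 17.3814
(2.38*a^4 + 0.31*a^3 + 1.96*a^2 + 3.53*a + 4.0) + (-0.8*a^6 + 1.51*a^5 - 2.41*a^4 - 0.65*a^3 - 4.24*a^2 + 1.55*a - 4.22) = -0.8*a^6 + 1.51*a^5 - 0.0300000000000002*a^4 - 0.34*a^3 - 2.28*a^2 + 5.08*a - 0.22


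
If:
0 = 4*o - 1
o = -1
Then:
No Solution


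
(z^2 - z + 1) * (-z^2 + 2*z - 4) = -z^4 + 3*z^3 - 7*z^2 + 6*z - 4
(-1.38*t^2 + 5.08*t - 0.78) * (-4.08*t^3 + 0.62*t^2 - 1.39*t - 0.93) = 5.6304*t^5 - 21.582*t^4 + 8.2502*t^3 - 6.2614*t^2 - 3.6402*t + 0.7254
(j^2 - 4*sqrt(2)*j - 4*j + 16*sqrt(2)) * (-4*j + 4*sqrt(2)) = -4*j^3 + 16*j^2 + 20*sqrt(2)*j^2 - 80*sqrt(2)*j - 32*j + 128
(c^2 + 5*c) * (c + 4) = c^3 + 9*c^2 + 20*c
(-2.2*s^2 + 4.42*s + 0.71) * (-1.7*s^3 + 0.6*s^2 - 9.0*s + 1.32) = 3.74*s^5 - 8.834*s^4 + 21.245*s^3 - 42.258*s^2 - 0.555599999999999*s + 0.9372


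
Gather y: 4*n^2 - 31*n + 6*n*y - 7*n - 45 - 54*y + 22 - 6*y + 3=4*n^2 - 38*n + y*(6*n - 60) - 20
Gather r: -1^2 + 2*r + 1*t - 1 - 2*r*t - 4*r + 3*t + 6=r*(-2*t - 2) + 4*t + 4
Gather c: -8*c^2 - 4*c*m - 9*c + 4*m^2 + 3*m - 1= -8*c^2 + c*(-4*m - 9) + 4*m^2 + 3*m - 1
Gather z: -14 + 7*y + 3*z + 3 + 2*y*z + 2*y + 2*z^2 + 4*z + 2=9*y + 2*z^2 + z*(2*y + 7) - 9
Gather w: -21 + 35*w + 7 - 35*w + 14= 0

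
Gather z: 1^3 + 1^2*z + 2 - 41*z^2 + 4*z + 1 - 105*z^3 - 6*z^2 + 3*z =-105*z^3 - 47*z^2 + 8*z + 4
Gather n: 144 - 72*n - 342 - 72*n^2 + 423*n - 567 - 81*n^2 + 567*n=-153*n^2 + 918*n - 765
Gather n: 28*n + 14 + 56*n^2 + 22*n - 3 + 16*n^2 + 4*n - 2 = 72*n^2 + 54*n + 9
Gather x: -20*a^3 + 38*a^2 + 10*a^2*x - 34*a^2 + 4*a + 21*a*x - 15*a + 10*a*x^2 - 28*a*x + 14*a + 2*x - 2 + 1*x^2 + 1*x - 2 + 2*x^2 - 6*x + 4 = -20*a^3 + 4*a^2 + 3*a + x^2*(10*a + 3) + x*(10*a^2 - 7*a - 3)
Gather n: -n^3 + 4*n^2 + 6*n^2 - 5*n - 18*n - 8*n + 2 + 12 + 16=-n^3 + 10*n^2 - 31*n + 30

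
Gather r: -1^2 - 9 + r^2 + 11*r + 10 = r^2 + 11*r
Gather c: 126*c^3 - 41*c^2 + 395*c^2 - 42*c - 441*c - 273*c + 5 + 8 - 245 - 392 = 126*c^3 + 354*c^2 - 756*c - 624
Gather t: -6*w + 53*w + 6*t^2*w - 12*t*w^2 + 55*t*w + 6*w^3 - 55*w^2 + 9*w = 6*t^2*w + t*(-12*w^2 + 55*w) + 6*w^3 - 55*w^2 + 56*w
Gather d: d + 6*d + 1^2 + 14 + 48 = 7*d + 63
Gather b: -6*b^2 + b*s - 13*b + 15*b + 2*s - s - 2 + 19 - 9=-6*b^2 + b*(s + 2) + s + 8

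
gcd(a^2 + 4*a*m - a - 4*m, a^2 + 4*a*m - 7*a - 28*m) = a + 4*m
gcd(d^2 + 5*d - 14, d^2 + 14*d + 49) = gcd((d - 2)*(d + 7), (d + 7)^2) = d + 7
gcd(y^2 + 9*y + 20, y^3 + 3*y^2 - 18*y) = 1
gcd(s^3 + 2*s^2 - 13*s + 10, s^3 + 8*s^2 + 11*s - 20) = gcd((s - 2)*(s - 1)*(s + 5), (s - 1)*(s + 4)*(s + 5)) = s^2 + 4*s - 5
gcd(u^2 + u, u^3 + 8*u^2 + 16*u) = u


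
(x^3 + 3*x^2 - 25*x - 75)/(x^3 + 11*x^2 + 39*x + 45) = (x - 5)/(x + 3)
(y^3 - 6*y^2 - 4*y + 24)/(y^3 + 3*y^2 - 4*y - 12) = (y - 6)/(y + 3)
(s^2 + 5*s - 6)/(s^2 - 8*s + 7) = (s + 6)/(s - 7)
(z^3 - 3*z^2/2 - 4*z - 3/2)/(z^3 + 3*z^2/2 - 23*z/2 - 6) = (z + 1)/(z + 4)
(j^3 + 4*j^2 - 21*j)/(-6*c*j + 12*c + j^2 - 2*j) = j*(-j^2 - 4*j + 21)/(6*c*j - 12*c - j^2 + 2*j)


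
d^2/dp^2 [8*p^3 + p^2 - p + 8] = 48*p + 2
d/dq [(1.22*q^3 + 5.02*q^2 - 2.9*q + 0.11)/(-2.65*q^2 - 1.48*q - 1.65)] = (-3.233*q^4 - 3.6112*q^3 - 21.1536*q^2 - 15.983*q + 4.9478)/(7.0225*q^4 + 7.844*q^3 + 10.9354*q^2 + 4.884*q + 2.7225)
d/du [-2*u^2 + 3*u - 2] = 3 - 4*u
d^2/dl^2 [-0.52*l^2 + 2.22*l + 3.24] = -1.04000000000000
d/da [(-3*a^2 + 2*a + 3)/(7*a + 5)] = (-21*a^2 - 30*a - 11)/(49*a^2 + 70*a + 25)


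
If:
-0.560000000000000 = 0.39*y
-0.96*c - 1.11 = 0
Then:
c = -1.16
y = -1.44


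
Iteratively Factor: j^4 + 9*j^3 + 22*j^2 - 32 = (j + 2)*(j^3 + 7*j^2 + 8*j - 16) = (j + 2)*(j + 4)*(j^2 + 3*j - 4) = (j + 2)*(j + 4)^2*(j - 1)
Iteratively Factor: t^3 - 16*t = (t - 4)*(t^2 + 4*t) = (t - 4)*(t + 4)*(t)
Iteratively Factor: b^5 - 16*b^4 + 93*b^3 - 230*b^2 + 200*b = (b - 5)*(b^4 - 11*b^3 + 38*b^2 - 40*b) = (b - 5)*(b - 4)*(b^3 - 7*b^2 + 10*b) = b*(b - 5)*(b - 4)*(b^2 - 7*b + 10) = b*(b - 5)*(b - 4)*(b - 2)*(b - 5)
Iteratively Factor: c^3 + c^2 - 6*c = (c + 3)*(c^2 - 2*c) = (c - 2)*(c + 3)*(c)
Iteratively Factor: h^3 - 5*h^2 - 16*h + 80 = (h - 4)*(h^2 - h - 20) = (h - 5)*(h - 4)*(h + 4)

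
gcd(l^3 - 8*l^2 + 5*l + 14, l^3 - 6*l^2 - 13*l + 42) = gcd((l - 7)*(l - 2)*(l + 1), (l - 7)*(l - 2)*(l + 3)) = l^2 - 9*l + 14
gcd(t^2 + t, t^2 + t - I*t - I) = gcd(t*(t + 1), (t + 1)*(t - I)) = t + 1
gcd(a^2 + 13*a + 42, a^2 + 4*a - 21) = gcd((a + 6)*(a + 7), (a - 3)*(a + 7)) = a + 7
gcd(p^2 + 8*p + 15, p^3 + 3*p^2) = p + 3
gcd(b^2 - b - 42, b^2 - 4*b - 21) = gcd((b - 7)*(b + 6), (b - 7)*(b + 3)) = b - 7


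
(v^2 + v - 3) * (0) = 0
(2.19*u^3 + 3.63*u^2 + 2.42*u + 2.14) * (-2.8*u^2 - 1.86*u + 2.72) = -6.132*u^5 - 14.2374*u^4 - 7.571*u^3 - 0.6196*u^2 + 2.602*u + 5.8208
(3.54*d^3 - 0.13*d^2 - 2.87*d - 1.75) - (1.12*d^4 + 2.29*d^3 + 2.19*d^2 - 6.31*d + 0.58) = -1.12*d^4 + 1.25*d^3 - 2.32*d^2 + 3.44*d - 2.33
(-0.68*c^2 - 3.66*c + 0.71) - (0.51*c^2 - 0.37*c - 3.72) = -1.19*c^2 - 3.29*c + 4.43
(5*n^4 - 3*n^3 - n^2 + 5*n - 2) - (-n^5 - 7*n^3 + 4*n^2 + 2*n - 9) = n^5 + 5*n^4 + 4*n^3 - 5*n^2 + 3*n + 7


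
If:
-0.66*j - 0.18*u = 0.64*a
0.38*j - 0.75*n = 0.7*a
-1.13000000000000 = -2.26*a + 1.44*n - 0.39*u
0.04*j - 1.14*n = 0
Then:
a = -0.55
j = -1.09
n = -0.04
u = 5.94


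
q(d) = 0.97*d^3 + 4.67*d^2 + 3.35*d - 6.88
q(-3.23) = -1.67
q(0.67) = -2.25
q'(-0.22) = 1.44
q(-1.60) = -4.26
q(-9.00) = -365.89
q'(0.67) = 10.91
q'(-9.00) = 155.00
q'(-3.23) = 3.54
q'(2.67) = 49.03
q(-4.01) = -7.77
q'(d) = 2.91*d^2 + 9.34*d + 3.35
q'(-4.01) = 12.69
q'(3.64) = 75.90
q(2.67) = 53.82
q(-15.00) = -2280.13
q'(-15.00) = 518.00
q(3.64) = 113.97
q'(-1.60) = -4.14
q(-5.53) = -46.63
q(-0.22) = -7.40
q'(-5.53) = 40.69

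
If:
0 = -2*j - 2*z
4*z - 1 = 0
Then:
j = -1/4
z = 1/4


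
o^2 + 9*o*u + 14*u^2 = (o + 2*u)*(o + 7*u)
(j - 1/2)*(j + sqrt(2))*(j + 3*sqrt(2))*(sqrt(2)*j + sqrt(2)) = sqrt(2)*j^4 + sqrt(2)*j^3/2 + 8*j^3 + 4*j^2 + 11*sqrt(2)*j^2/2 - 4*j + 3*sqrt(2)*j - 3*sqrt(2)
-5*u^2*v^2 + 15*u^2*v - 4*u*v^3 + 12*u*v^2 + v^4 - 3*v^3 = v*(-5*u + v)*(u + v)*(v - 3)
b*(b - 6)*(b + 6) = b^3 - 36*b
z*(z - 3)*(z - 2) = z^3 - 5*z^2 + 6*z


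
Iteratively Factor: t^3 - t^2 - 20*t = (t + 4)*(t^2 - 5*t) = (t - 5)*(t + 4)*(t)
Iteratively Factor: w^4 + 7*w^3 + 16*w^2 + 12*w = (w)*(w^3 + 7*w^2 + 16*w + 12) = w*(w + 3)*(w^2 + 4*w + 4) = w*(w + 2)*(w + 3)*(w + 2)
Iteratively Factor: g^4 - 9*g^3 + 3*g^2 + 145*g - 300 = (g + 4)*(g^3 - 13*g^2 + 55*g - 75) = (g - 3)*(g + 4)*(g^2 - 10*g + 25) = (g - 5)*(g - 3)*(g + 4)*(g - 5)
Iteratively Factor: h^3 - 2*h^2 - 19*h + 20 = (h - 5)*(h^2 + 3*h - 4) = (h - 5)*(h + 4)*(h - 1)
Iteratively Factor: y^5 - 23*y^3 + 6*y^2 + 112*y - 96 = (y + 3)*(y^4 - 3*y^3 - 14*y^2 + 48*y - 32) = (y - 1)*(y + 3)*(y^3 - 2*y^2 - 16*y + 32) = (y - 4)*(y - 1)*(y + 3)*(y^2 + 2*y - 8) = (y - 4)*(y - 2)*(y - 1)*(y + 3)*(y + 4)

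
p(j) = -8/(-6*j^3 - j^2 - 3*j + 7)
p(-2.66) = -0.07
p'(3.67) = -0.02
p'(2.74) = -0.07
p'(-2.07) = -0.16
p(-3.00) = -0.05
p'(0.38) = -1.75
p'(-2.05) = -0.16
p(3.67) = 0.03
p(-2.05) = -0.13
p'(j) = -8*(18*j^2 + 2*j + 3)/(-6*j^3 - j^2 - 3*j + 7)^2 = 8*(-18*j^2 - 2*j - 3)/(6*j^3 + j^2 + 3*j - 7)^2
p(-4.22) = -0.02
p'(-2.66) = -0.07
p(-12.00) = 0.00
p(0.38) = -1.49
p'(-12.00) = 0.00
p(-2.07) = -0.13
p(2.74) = 0.06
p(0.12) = -1.21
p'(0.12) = -0.64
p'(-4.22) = -0.01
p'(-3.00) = -0.04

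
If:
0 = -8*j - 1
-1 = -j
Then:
No Solution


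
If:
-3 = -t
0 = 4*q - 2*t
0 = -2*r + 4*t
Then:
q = 3/2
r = 6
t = 3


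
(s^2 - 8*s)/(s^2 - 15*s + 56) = s/(s - 7)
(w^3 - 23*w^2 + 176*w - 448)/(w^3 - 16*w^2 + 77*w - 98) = (w^2 - 16*w + 64)/(w^2 - 9*w + 14)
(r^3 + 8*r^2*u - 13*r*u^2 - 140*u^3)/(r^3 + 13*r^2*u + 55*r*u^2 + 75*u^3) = (r^2 + 3*r*u - 28*u^2)/(r^2 + 8*r*u + 15*u^2)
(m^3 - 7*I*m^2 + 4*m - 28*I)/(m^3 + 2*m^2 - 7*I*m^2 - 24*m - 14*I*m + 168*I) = (m^2 + 4)/(m^2 + 2*m - 24)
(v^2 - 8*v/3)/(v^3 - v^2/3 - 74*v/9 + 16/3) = 3*v/(3*v^2 + 7*v - 6)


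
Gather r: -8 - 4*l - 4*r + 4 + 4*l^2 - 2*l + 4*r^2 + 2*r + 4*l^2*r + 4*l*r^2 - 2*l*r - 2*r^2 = 4*l^2 - 6*l + r^2*(4*l + 2) + r*(4*l^2 - 2*l - 2) - 4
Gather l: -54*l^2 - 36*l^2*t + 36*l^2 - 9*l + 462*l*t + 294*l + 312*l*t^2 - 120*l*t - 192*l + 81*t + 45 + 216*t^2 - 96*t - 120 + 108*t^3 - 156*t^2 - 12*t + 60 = l^2*(-36*t - 18) + l*(312*t^2 + 342*t + 93) + 108*t^3 + 60*t^2 - 27*t - 15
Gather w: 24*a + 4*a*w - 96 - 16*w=24*a + w*(4*a - 16) - 96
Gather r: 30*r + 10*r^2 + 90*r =10*r^2 + 120*r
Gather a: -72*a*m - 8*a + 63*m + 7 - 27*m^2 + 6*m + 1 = a*(-72*m - 8) - 27*m^2 + 69*m + 8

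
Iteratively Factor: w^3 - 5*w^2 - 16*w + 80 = (w - 5)*(w^2 - 16) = (w - 5)*(w + 4)*(w - 4)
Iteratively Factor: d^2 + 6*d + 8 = (d + 2)*(d + 4)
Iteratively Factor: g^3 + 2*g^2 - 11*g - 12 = (g - 3)*(g^2 + 5*g + 4) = (g - 3)*(g + 1)*(g + 4)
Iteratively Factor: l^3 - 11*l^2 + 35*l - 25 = (l - 5)*(l^2 - 6*l + 5) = (l - 5)*(l - 1)*(l - 5)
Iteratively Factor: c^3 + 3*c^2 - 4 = (c + 2)*(c^2 + c - 2) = (c + 2)^2*(c - 1)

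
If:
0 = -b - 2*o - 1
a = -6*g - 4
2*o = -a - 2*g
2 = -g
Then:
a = 8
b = 3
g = -2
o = -2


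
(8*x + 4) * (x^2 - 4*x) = 8*x^3 - 28*x^2 - 16*x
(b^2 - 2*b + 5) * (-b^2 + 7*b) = -b^4 + 9*b^3 - 19*b^2 + 35*b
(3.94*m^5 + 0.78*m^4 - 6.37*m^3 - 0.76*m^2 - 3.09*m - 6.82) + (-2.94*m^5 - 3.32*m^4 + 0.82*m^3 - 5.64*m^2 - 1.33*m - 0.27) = 1.0*m^5 - 2.54*m^4 - 5.55*m^3 - 6.4*m^2 - 4.42*m - 7.09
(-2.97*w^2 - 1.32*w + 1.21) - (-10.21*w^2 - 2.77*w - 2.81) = 7.24*w^2 + 1.45*w + 4.02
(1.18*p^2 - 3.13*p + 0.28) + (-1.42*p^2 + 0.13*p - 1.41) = -0.24*p^2 - 3.0*p - 1.13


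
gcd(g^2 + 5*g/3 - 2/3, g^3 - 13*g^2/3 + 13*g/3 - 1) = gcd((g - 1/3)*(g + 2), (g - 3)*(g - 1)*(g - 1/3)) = g - 1/3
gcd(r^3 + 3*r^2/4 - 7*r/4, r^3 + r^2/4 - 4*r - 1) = 1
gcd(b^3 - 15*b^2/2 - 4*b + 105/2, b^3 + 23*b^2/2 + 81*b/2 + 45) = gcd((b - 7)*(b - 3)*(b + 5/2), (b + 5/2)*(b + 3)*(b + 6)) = b + 5/2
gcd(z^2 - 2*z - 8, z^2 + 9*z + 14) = z + 2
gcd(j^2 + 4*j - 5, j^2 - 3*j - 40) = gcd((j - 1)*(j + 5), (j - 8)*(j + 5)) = j + 5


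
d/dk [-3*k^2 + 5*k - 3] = 5 - 6*k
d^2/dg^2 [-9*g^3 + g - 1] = -54*g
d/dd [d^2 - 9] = 2*d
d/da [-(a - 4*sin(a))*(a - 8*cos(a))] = -(a - 4*sin(a))*(8*sin(a) + 1) + (a - 8*cos(a))*(4*cos(a) - 1)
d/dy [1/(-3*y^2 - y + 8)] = (6*y + 1)/(3*y^2 + y - 8)^2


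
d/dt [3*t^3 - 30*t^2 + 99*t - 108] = 9*t^2 - 60*t + 99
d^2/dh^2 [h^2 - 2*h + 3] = 2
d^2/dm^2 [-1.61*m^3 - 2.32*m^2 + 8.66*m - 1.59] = -9.66*m - 4.64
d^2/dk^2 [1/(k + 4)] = 2/(k + 4)^3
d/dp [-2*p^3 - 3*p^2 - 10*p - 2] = -6*p^2 - 6*p - 10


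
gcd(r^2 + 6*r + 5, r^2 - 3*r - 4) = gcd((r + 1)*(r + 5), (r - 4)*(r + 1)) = r + 1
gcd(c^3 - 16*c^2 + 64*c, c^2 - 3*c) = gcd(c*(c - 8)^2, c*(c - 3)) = c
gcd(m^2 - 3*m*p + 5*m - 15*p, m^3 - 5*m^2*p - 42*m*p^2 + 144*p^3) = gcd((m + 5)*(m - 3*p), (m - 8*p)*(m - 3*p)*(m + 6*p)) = -m + 3*p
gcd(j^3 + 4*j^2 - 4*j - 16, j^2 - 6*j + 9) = 1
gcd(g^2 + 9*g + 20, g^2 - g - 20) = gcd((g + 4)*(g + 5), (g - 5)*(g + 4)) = g + 4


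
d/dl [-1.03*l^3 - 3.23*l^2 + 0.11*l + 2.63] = -3.09*l^2 - 6.46*l + 0.11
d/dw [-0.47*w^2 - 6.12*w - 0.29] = -0.94*w - 6.12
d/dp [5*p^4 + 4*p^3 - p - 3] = 20*p^3 + 12*p^2 - 1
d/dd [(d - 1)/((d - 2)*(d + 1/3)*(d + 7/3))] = 9*(-18*d^3 + 21*d^2 + 12*d - 55)/(81*d^6 + 108*d^5 - 702*d^4 - 744*d^3 + 1513*d^2 + 1148*d + 196)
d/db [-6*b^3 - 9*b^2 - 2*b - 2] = -18*b^2 - 18*b - 2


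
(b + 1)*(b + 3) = b^2 + 4*b + 3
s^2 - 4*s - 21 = (s - 7)*(s + 3)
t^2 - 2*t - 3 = (t - 3)*(t + 1)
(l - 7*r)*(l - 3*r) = l^2 - 10*l*r + 21*r^2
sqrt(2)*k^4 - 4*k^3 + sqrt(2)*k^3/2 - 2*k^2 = k^2*(k - 2*sqrt(2))*(sqrt(2)*k + sqrt(2)/2)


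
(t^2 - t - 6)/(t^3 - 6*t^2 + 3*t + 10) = (t^2 - t - 6)/(t^3 - 6*t^2 + 3*t + 10)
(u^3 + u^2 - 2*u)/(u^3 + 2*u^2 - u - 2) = u/(u + 1)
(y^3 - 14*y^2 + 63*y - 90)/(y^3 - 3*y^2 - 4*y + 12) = (y^2 - 11*y + 30)/(y^2 - 4)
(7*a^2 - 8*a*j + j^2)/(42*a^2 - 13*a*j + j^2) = (a - j)/(6*a - j)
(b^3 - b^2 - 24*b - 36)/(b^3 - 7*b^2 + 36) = (b + 3)/(b - 3)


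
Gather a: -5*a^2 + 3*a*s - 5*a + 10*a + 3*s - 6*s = -5*a^2 + a*(3*s + 5) - 3*s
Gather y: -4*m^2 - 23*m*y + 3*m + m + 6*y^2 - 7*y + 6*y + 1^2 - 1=-4*m^2 + 4*m + 6*y^2 + y*(-23*m - 1)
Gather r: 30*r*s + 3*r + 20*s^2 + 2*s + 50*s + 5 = r*(30*s + 3) + 20*s^2 + 52*s + 5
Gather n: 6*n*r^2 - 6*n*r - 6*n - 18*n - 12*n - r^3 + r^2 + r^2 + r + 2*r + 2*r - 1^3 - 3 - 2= n*(6*r^2 - 6*r - 36) - r^3 + 2*r^2 + 5*r - 6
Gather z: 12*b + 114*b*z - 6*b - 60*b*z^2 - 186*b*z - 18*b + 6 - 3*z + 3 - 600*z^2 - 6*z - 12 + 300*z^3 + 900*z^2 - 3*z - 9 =-12*b + 300*z^3 + z^2*(300 - 60*b) + z*(-72*b - 12) - 12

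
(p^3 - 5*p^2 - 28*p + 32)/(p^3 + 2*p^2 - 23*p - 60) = (p^2 - 9*p + 8)/(p^2 - 2*p - 15)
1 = 1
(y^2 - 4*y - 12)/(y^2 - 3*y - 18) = (y + 2)/(y + 3)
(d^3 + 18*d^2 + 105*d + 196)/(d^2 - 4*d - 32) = (d^2 + 14*d + 49)/(d - 8)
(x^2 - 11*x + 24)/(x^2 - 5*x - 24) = (x - 3)/(x + 3)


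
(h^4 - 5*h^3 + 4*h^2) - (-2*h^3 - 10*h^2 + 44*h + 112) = h^4 - 3*h^3 + 14*h^2 - 44*h - 112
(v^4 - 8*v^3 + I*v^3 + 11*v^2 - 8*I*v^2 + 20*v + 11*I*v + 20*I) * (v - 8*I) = v^5 - 8*v^4 - 7*I*v^4 + 19*v^3 + 56*I*v^3 - 44*v^2 - 77*I*v^2 + 88*v - 140*I*v + 160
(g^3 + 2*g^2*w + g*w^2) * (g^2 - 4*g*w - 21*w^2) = g^5 - 2*g^4*w - 28*g^3*w^2 - 46*g^2*w^3 - 21*g*w^4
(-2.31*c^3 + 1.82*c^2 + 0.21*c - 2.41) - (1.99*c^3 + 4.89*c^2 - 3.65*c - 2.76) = -4.3*c^3 - 3.07*c^2 + 3.86*c + 0.35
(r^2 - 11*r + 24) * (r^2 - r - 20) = r^4 - 12*r^3 + 15*r^2 + 196*r - 480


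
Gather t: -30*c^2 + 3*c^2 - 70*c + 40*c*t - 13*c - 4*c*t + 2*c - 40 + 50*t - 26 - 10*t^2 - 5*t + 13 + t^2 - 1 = -27*c^2 - 81*c - 9*t^2 + t*(36*c + 45) - 54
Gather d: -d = -d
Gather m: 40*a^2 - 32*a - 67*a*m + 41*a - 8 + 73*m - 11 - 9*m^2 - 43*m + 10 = 40*a^2 + 9*a - 9*m^2 + m*(30 - 67*a) - 9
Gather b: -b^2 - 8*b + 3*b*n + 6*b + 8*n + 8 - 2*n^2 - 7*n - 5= -b^2 + b*(3*n - 2) - 2*n^2 + n + 3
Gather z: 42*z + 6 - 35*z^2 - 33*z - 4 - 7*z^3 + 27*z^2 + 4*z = -7*z^3 - 8*z^2 + 13*z + 2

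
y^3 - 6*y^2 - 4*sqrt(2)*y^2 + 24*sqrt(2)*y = y*(y - 6)*(y - 4*sqrt(2))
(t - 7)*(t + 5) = t^2 - 2*t - 35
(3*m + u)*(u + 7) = 3*m*u + 21*m + u^2 + 7*u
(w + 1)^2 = w^2 + 2*w + 1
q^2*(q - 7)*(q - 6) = q^4 - 13*q^3 + 42*q^2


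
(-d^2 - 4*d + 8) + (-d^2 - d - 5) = -2*d^2 - 5*d + 3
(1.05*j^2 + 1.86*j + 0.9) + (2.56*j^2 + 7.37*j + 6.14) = 3.61*j^2 + 9.23*j + 7.04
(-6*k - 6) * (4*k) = -24*k^2 - 24*k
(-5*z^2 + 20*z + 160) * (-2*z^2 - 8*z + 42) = 10*z^4 - 690*z^2 - 440*z + 6720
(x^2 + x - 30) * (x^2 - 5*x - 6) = x^4 - 4*x^3 - 41*x^2 + 144*x + 180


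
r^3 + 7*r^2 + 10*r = r*(r + 2)*(r + 5)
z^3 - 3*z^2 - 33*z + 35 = (z - 7)*(z - 1)*(z + 5)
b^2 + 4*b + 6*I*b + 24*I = (b + 4)*(b + 6*I)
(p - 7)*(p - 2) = p^2 - 9*p + 14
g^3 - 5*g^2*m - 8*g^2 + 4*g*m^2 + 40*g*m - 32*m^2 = (g - 8)*(g - 4*m)*(g - m)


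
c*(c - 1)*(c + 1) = c^3 - c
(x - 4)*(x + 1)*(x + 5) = x^3 + 2*x^2 - 19*x - 20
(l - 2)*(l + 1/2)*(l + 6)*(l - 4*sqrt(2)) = l^4 - 4*sqrt(2)*l^3 + 9*l^3/2 - 18*sqrt(2)*l^2 - 10*l^2 - 6*l + 40*sqrt(2)*l + 24*sqrt(2)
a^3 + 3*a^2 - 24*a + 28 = (a - 2)^2*(a + 7)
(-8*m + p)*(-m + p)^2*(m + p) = -8*m^4 + 9*m^3*p + 7*m^2*p^2 - 9*m*p^3 + p^4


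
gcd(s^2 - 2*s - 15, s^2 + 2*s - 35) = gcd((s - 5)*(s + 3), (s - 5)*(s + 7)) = s - 5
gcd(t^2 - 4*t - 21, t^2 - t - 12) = t + 3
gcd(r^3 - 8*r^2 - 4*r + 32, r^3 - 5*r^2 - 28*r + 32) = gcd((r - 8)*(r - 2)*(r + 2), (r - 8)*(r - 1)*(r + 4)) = r - 8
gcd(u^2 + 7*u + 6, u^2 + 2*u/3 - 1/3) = u + 1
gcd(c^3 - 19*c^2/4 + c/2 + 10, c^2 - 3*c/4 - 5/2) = c^2 - 3*c/4 - 5/2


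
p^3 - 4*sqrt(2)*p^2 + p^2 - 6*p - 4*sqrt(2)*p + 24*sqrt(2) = (p - 2)*(p + 3)*(p - 4*sqrt(2))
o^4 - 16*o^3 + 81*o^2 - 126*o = o*(o - 7)*(o - 6)*(o - 3)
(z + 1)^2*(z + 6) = z^3 + 8*z^2 + 13*z + 6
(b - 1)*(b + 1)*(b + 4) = b^3 + 4*b^2 - b - 4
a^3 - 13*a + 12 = (a - 3)*(a - 1)*(a + 4)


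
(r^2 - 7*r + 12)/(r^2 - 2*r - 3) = (r - 4)/(r + 1)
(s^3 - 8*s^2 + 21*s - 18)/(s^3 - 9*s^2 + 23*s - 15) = (s^2 - 5*s + 6)/(s^2 - 6*s + 5)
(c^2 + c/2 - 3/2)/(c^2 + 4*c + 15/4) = 2*(c - 1)/(2*c + 5)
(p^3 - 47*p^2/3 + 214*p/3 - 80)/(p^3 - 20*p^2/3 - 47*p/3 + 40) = (p - 6)/(p + 3)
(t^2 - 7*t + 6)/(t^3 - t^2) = (t - 6)/t^2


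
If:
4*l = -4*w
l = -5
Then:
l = -5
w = 5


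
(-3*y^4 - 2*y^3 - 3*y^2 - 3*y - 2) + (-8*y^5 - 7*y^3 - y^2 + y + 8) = -8*y^5 - 3*y^4 - 9*y^3 - 4*y^2 - 2*y + 6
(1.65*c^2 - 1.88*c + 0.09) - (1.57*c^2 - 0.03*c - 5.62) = 0.0799999999999998*c^2 - 1.85*c + 5.71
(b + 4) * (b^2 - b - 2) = b^3 + 3*b^2 - 6*b - 8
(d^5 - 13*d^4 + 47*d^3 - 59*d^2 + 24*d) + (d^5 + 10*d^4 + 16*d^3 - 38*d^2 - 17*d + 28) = 2*d^5 - 3*d^4 + 63*d^3 - 97*d^2 + 7*d + 28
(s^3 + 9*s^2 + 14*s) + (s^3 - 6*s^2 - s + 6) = 2*s^3 + 3*s^2 + 13*s + 6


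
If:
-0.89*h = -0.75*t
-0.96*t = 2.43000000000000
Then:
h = -2.13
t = -2.53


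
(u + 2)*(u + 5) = u^2 + 7*u + 10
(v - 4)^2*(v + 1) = v^3 - 7*v^2 + 8*v + 16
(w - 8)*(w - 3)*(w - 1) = w^3 - 12*w^2 + 35*w - 24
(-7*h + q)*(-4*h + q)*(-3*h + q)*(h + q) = -84*h^4 - 23*h^3*q + 47*h^2*q^2 - 13*h*q^3 + q^4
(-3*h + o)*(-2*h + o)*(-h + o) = -6*h^3 + 11*h^2*o - 6*h*o^2 + o^3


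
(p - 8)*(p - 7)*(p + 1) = p^3 - 14*p^2 + 41*p + 56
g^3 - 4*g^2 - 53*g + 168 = (g - 8)*(g - 3)*(g + 7)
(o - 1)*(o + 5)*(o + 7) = o^3 + 11*o^2 + 23*o - 35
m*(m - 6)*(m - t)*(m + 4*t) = m^4 + 3*m^3*t - 6*m^3 - 4*m^2*t^2 - 18*m^2*t + 24*m*t^2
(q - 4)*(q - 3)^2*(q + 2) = q^4 - 8*q^3 + 13*q^2 + 30*q - 72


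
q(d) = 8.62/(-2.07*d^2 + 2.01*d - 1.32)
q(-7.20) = -0.07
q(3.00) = -0.62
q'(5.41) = 0.07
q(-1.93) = -0.67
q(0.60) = -10.03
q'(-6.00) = -0.03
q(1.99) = -1.56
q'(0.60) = 5.53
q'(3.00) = 0.46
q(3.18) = -0.54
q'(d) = 8.62*(4.14*d - 2.01)/(-2.07*d^2 + 2.01*d - 1.32)^2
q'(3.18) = 0.38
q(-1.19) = -1.30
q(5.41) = -0.17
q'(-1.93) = -0.52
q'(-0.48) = -4.52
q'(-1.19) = -1.35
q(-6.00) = -0.10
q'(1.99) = 1.76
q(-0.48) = -3.12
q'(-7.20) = -0.02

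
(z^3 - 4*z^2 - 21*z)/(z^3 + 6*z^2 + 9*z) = (z - 7)/(z + 3)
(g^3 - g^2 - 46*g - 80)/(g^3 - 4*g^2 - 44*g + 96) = (g^2 + 7*g + 10)/(g^2 + 4*g - 12)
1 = 1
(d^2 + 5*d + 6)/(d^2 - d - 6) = (d + 3)/(d - 3)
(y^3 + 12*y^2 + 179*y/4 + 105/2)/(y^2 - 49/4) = (2*y^2 + 17*y + 30)/(2*y - 7)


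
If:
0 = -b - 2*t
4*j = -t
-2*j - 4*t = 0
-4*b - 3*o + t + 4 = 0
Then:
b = 0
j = 0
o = 4/3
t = 0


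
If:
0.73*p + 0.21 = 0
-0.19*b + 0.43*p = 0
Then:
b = -0.65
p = -0.29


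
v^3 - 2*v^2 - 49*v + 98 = (v - 7)*(v - 2)*(v + 7)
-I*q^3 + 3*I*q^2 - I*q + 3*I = (q - 3)*(q - I)*(-I*q + 1)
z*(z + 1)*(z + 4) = z^3 + 5*z^2 + 4*z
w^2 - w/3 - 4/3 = (w - 4/3)*(w + 1)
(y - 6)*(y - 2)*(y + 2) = y^3 - 6*y^2 - 4*y + 24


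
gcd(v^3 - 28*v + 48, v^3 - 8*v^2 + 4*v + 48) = v - 4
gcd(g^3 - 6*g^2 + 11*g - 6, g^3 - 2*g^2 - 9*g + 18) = g^2 - 5*g + 6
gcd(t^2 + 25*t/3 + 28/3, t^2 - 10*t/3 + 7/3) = 1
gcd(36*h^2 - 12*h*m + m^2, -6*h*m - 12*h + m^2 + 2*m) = 6*h - m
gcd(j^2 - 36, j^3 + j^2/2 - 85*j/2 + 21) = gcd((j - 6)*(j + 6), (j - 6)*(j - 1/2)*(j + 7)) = j - 6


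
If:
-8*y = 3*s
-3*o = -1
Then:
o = 1/3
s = -8*y/3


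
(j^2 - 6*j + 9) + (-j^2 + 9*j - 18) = 3*j - 9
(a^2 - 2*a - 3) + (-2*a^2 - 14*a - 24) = -a^2 - 16*a - 27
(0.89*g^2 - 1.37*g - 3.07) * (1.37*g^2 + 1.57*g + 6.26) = 1.2193*g^4 - 0.4796*g^3 - 0.7854*g^2 - 13.3961*g - 19.2182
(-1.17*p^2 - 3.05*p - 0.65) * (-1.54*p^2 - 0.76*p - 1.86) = 1.8018*p^4 + 5.5862*p^3 + 5.4952*p^2 + 6.167*p + 1.209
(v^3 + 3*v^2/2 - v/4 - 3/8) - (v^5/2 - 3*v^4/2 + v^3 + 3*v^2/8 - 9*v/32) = -v^5/2 + 3*v^4/2 + 9*v^2/8 + v/32 - 3/8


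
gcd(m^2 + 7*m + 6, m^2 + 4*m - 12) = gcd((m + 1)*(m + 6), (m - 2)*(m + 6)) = m + 6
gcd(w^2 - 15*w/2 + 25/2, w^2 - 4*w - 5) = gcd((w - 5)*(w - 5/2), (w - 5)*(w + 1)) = w - 5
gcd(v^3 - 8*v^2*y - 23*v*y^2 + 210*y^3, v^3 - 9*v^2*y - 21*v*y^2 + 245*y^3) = -v^2 + 2*v*y + 35*y^2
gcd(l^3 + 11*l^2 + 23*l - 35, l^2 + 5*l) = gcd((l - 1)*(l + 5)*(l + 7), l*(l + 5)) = l + 5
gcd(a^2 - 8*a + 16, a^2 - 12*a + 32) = a - 4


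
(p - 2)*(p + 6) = p^2 + 4*p - 12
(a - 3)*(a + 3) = a^2 - 9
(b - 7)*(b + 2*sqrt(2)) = b^2 - 7*b + 2*sqrt(2)*b - 14*sqrt(2)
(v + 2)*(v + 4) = v^2 + 6*v + 8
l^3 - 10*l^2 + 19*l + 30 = (l - 6)*(l - 5)*(l + 1)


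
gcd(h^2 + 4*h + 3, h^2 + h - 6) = h + 3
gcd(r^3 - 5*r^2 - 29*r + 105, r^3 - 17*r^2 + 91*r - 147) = r^2 - 10*r + 21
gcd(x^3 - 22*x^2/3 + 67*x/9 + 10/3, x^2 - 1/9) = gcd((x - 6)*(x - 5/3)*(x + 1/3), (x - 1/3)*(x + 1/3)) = x + 1/3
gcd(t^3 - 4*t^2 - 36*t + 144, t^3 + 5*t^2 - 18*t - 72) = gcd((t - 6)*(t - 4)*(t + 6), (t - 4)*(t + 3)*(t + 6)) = t^2 + 2*t - 24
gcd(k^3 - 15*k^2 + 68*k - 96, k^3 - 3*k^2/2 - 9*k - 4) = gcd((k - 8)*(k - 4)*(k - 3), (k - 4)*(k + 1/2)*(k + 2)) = k - 4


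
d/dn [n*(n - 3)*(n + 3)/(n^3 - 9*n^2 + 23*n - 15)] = (-9*n^2 + 10*n + 15)/(n^4 - 12*n^3 + 46*n^2 - 60*n + 25)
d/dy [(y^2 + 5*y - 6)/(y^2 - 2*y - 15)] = (-7*y^2 - 18*y - 87)/(y^4 - 4*y^3 - 26*y^2 + 60*y + 225)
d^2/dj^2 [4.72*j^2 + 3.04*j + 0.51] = 9.44000000000000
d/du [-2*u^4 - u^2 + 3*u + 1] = -8*u^3 - 2*u + 3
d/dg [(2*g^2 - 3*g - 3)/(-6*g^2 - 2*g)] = (-11*g^2 - 18*g - 3)/(2*g^2*(9*g^2 + 6*g + 1))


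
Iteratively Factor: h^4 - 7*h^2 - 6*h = (h)*(h^3 - 7*h - 6) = h*(h + 2)*(h^2 - 2*h - 3) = h*(h - 3)*(h + 2)*(h + 1)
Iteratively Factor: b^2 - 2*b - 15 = (b + 3)*(b - 5)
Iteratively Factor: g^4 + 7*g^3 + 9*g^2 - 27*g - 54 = (g + 3)*(g^3 + 4*g^2 - 3*g - 18) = (g + 3)^2*(g^2 + g - 6) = (g + 3)^3*(g - 2)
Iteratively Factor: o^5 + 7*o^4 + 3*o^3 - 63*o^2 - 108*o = (o + 4)*(o^4 + 3*o^3 - 9*o^2 - 27*o) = (o - 3)*(o + 4)*(o^3 + 6*o^2 + 9*o) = (o - 3)*(o + 3)*(o + 4)*(o^2 + 3*o) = o*(o - 3)*(o + 3)*(o + 4)*(o + 3)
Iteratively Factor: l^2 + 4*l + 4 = (l + 2)*(l + 2)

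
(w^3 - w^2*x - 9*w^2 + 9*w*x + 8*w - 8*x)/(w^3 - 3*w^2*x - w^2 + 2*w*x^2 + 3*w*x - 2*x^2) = (8 - w)/(-w + 2*x)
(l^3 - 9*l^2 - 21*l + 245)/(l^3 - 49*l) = (l^2 - 2*l - 35)/(l*(l + 7))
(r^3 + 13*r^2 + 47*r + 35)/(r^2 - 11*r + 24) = (r^3 + 13*r^2 + 47*r + 35)/(r^2 - 11*r + 24)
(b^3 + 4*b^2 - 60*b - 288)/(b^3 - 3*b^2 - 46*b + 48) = (b + 6)/(b - 1)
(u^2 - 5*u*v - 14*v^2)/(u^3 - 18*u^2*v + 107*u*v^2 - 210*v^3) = (u + 2*v)/(u^2 - 11*u*v + 30*v^2)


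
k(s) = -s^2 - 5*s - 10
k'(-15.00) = 25.00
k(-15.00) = -160.00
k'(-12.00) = 19.00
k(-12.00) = -94.00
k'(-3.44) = 1.88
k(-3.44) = -4.63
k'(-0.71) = -3.58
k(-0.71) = -6.95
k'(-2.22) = -0.56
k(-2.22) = -3.83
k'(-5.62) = 6.24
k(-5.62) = -13.48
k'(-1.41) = -2.18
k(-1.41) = -4.94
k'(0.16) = -5.32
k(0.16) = -10.83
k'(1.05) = -7.10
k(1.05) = -16.35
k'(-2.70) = 0.40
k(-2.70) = -3.79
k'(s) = -2*s - 5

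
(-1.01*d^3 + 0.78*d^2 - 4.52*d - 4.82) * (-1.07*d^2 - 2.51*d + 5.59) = 1.0807*d^5 + 1.7005*d^4 - 2.7673*d^3 + 20.8628*d^2 - 13.1686*d - 26.9438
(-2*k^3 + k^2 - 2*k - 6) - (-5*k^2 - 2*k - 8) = -2*k^3 + 6*k^2 + 2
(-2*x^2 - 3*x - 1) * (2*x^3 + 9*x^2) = -4*x^5 - 24*x^4 - 29*x^3 - 9*x^2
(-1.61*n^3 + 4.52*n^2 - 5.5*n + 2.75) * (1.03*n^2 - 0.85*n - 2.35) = -1.6583*n^5 + 6.0241*n^4 - 5.7235*n^3 - 3.1145*n^2 + 10.5875*n - 6.4625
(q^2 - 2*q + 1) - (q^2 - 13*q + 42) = 11*q - 41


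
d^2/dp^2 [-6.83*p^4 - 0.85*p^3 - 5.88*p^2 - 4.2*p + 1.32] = -81.96*p^2 - 5.1*p - 11.76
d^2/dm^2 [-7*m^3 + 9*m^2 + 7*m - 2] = 18 - 42*m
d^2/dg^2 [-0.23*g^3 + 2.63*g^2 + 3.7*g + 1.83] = 5.26 - 1.38*g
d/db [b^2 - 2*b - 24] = 2*b - 2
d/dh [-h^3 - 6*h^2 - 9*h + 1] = -3*h^2 - 12*h - 9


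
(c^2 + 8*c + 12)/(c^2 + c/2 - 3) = 2*(c + 6)/(2*c - 3)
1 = 1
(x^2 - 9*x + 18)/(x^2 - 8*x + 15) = (x - 6)/(x - 5)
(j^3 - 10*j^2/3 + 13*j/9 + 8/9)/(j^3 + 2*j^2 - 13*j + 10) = (9*j^2 - 21*j - 8)/(9*(j^2 + 3*j - 10))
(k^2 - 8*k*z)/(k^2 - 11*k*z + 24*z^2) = k/(k - 3*z)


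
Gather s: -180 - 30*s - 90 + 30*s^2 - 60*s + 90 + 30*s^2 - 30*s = 60*s^2 - 120*s - 180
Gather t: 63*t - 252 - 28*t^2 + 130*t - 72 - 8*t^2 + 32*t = -36*t^2 + 225*t - 324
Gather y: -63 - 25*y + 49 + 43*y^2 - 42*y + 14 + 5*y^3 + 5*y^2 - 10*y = 5*y^3 + 48*y^2 - 77*y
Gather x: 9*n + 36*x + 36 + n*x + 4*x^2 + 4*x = 9*n + 4*x^2 + x*(n + 40) + 36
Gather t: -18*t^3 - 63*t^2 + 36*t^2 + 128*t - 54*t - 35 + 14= -18*t^3 - 27*t^2 + 74*t - 21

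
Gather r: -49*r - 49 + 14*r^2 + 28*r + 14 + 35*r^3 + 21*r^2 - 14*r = 35*r^3 + 35*r^2 - 35*r - 35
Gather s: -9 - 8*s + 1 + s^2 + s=s^2 - 7*s - 8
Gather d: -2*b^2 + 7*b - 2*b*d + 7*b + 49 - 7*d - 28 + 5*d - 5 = -2*b^2 + 14*b + d*(-2*b - 2) + 16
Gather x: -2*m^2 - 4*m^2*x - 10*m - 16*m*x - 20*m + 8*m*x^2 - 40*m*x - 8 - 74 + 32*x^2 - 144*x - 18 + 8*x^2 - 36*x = -2*m^2 - 30*m + x^2*(8*m + 40) + x*(-4*m^2 - 56*m - 180) - 100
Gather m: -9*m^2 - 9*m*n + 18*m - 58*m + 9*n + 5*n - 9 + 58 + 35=-9*m^2 + m*(-9*n - 40) + 14*n + 84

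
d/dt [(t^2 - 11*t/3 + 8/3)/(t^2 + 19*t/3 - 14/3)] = 2*(45*t^2 - 66*t + 1)/(9*t^4 + 114*t^3 + 277*t^2 - 532*t + 196)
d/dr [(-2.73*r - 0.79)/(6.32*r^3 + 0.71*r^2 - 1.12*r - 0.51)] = (34.5072*r^3 + 16.9167*r^2 + 1.1218*r + 0.5075)/(39.9424*r^6 + 8.9744*r^5 - 13.6527*r^4 - 8.0368*r^3 + 0.5302*r^2 + 1.1424*r + 0.2601)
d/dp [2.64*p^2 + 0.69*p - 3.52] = 5.28*p + 0.69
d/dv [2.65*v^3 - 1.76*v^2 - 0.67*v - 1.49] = 7.95*v^2 - 3.52*v - 0.67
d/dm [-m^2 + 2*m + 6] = 2 - 2*m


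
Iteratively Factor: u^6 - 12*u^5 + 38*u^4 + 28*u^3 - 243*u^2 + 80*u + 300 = (u - 5)*(u^5 - 7*u^4 + 3*u^3 + 43*u^2 - 28*u - 60) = (u - 5)*(u - 2)*(u^4 - 5*u^3 - 7*u^2 + 29*u + 30) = (u - 5)*(u - 2)*(u + 2)*(u^3 - 7*u^2 + 7*u + 15) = (u - 5)*(u - 2)*(u + 1)*(u + 2)*(u^2 - 8*u + 15) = (u - 5)^2*(u - 2)*(u + 1)*(u + 2)*(u - 3)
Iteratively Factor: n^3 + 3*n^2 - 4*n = (n + 4)*(n^2 - n) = (n - 1)*(n + 4)*(n)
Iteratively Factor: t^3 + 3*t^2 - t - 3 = (t + 3)*(t^2 - 1) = (t - 1)*(t + 3)*(t + 1)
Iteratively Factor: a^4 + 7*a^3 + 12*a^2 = (a)*(a^3 + 7*a^2 + 12*a) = a*(a + 4)*(a^2 + 3*a) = a^2*(a + 4)*(a + 3)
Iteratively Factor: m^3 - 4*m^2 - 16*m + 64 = (m - 4)*(m^2 - 16) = (m - 4)^2*(m + 4)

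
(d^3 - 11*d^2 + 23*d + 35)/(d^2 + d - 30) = (d^2 - 6*d - 7)/(d + 6)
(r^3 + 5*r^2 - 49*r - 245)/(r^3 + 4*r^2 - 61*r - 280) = (r - 7)/(r - 8)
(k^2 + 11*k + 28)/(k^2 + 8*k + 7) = (k + 4)/(k + 1)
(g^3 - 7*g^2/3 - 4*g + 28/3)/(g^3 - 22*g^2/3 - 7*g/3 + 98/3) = (g - 2)/(g - 7)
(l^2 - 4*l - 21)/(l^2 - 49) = (l + 3)/(l + 7)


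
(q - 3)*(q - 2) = q^2 - 5*q + 6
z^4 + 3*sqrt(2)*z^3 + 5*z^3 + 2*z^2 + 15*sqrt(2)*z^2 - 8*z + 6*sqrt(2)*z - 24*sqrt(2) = (z - 1)*(z + 2)*(z + 4)*(z + 3*sqrt(2))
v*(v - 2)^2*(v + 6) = v^4 + 2*v^3 - 20*v^2 + 24*v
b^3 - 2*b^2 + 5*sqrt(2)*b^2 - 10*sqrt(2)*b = b*(b - 2)*(b + 5*sqrt(2))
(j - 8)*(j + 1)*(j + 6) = j^3 - j^2 - 50*j - 48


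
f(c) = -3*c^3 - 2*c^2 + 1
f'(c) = -9*c^2 - 4*c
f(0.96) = -3.50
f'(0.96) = -12.13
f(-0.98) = 1.90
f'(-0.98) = -4.72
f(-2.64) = 42.26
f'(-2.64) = -52.17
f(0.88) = -2.59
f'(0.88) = -10.49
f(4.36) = -285.66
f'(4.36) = -188.53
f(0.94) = -3.26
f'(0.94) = -11.71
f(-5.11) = 349.07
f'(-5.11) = -214.57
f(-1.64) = 8.85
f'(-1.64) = -17.65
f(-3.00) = 64.00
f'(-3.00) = -69.00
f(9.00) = -2348.00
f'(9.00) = -765.00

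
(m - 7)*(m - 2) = m^2 - 9*m + 14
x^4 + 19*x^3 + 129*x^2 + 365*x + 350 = (x + 2)*(x + 5)^2*(x + 7)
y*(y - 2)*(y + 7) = y^3 + 5*y^2 - 14*y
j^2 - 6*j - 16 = (j - 8)*(j + 2)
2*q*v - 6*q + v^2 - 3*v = (2*q + v)*(v - 3)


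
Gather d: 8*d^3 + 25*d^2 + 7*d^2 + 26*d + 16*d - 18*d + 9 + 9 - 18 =8*d^3 + 32*d^2 + 24*d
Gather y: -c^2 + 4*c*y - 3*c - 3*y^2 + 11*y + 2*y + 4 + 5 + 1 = -c^2 - 3*c - 3*y^2 + y*(4*c + 13) + 10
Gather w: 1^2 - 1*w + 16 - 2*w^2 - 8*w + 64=-2*w^2 - 9*w + 81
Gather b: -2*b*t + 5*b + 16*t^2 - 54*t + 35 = b*(5 - 2*t) + 16*t^2 - 54*t + 35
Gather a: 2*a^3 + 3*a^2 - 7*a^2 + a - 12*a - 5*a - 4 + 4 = 2*a^3 - 4*a^2 - 16*a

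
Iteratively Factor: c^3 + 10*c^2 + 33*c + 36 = (c + 3)*(c^2 + 7*c + 12) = (c + 3)^2*(c + 4)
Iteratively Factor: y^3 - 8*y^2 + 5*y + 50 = (y - 5)*(y^2 - 3*y - 10) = (y - 5)*(y + 2)*(y - 5)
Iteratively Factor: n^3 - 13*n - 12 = (n + 1)*(n^2 - n - 12) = (n - 4)*(n + 1)*(n + 3)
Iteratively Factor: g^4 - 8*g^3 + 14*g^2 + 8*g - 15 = (g - 3)*(g^3 - 5*g^2 - g + 5) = (g - 3)*(g - 1)*(g^2 - 4*g - 5) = (g - 5)*(g - 3)*(g - 1)*(g + 1)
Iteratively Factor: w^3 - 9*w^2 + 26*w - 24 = (w - 2)*(w^2 - 7*w + 12) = (w - 3)*(w - 2)*(w - 4)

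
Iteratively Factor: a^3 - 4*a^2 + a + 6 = (a - 2)*(a^2 - 2*a - 3) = (a - 2)*(a + 1)*(a - 3)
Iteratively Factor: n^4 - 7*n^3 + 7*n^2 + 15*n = (n + 1)*(n^3 - 8*n^2 + 15*n) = n*(n + 1)*(n^2 - 8*n + 15) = n*(n - 5)*(n + 1)*(n - 3)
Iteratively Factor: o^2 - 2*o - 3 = (o + 1)*(o - 3)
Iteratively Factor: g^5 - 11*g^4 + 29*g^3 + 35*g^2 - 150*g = (g - 5)*(g^4 - 6*g^3 - g^2 + 30*g) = (g - 5)^2*(g^3 - g^2 - 6*g) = (g - 5)^2*(g - 3)*(g^2 + 2*g) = (g - 5)^2*(g - 3)*(g + 2)*(g)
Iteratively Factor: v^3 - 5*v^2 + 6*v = (v)*(v^2 - 5*v + 6) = v*(v - 3)*(v - 2)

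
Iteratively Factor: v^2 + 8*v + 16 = (v + 4)*(v + 4)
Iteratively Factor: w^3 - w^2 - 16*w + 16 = (w - 4)*(w^2 + 3*w - 4) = (w - 4)*(w - 1)*(w + 4)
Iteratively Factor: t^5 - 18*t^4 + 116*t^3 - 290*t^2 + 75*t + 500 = (t - 5)*(t^4 - 13*t^3 + 51*t^2 - 35*t - 100) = (t - 5)^2*(t^3 - 8*t^2 + 11*t + 20) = (t - 5)^2*(t - 4)*(t^2 - 4*t - 5) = (t - 5)^3*(t - 4)*(t + 1)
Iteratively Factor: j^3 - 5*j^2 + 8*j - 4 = (j - 2)*(j^2 - 3*j + 2) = (j - 2)*(j - 1)*(j - 2)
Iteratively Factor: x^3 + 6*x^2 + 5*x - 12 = (x - 1)*(x^2 + 7*x + 12) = (x - 1)*(x + 3)*(x + 4)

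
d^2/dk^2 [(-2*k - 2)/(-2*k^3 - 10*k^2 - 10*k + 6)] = 2*((k + 1)*(3*k^2 + 10*k + 5)^2 - (3*k^2 + 10*k + (k + 1)*(3*k + 5) + 5)*(k^3 + 5*k^2 + 5*k - 3))/(k^3 + 5*k^2 + 5*k - 3)^3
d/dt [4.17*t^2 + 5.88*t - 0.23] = 8.34*t + 5.88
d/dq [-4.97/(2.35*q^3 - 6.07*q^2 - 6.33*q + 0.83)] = (35.0385*q^2 - 60.3358*q - 31.4601)/(2.35*q^3 - 6.07*q^2 - 6.33*q + 0.83)^2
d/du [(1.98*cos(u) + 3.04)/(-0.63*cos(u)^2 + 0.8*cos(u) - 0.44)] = (-1.2474*cos(u)^2 - 3.8304*cos(u) + 3.3032)*sin(u)/(0.3969*cos(u)^4 - 1.008*cos(u)^3 + 1.1944*cos(u)^2 - 0.704*cos(u) + 0.1936)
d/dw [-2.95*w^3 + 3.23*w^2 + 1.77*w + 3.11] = -8.85*w^2 + 6.46*w + 1.77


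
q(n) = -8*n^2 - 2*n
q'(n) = -16*n - 2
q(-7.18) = -398.06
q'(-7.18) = 112.88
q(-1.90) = -25.08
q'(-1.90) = 28.40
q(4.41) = -164.40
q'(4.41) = -72.56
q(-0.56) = -1.39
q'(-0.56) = 6.96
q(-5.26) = -210.82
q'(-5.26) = 82.16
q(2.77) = -66.92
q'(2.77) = -46.32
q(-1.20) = -9.12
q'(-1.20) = 17.20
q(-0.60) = -1.68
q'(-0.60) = 7.60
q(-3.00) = -66.00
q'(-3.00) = 46.00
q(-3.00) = -66.00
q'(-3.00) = 46.00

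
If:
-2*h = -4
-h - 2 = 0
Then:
No Solution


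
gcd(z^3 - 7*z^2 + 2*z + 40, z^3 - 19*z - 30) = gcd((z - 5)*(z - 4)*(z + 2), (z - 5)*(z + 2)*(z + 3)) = z^2 - 3*z - 10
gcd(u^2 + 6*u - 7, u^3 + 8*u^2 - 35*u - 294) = u + 7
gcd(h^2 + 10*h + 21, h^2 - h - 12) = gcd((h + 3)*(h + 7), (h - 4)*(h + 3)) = h + 3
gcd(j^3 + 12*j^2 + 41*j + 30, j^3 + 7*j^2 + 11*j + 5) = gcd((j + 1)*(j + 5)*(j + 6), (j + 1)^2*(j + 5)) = j^2 + 6*j + 5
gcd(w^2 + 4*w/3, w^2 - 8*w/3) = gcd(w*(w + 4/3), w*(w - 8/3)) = w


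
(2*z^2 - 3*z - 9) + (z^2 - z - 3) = 3*z^2 - 4*z - 12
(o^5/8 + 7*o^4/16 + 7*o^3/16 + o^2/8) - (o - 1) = o^5/8 + 7*o^4/16 + 7*o^3/16 + o^2/8 - o + 1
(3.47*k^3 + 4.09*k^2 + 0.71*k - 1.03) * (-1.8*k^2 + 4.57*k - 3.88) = -6.246*k^5 + 8.4959*k^4 + 3.9497*k^3 - 10.7705*k^2 - 7.4619*k + 3.9964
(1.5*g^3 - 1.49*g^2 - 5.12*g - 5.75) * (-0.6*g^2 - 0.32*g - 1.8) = -0.9*g^5 + 0.414*g^4 + 0.8488*g^3 + 7.7704*g^2 + 11.056*g + 10.35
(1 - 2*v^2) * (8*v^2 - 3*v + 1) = -16*v^4 + 6*v^3 + 6*v^2 - 3*v + 1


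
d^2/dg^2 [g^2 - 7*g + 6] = 2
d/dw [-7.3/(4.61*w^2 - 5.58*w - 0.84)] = (67.306*w - 40.734)/(-4.61*w^2 + 5.58*w + 0.84)^2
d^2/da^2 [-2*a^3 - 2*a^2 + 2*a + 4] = -12*a - 4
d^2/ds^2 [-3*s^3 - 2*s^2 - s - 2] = -18*s - 4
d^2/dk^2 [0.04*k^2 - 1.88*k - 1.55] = 0.0800000000000000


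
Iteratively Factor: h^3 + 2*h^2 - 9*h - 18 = (h + 3)*(h^2 - h - 6) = (h + 2)*(h + 3)*(h - 3)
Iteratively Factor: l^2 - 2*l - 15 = (l - 5)*(l + 3)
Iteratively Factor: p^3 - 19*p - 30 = (p - 5)*(p^2 + 5*p + 6) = (p - 5)*(p + 3)*(p + 2)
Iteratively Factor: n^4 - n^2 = (n + 1)*(n^3 - n^2) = n*(n + 1)*(n^2 - n) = n*(n - 1)*(n + 1)*(n)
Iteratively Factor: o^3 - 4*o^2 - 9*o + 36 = (o - 3)*(o^2 - o - 12) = (o - 3)*(o + 3)*(o - 4)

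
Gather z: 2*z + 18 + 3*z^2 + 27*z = 3*z^2 + 29*z + 18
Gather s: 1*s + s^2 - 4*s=s^2 - 3*s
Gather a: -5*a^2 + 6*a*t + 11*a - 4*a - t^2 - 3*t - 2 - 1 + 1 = -5*a^2 + a*(6*t + 7) - t^2 - 3*t - 2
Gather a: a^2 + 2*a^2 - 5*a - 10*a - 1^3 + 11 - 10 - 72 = 3*a^2 - 15*a - 72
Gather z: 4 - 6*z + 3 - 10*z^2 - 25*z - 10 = -10*z^2 - 31*z - 3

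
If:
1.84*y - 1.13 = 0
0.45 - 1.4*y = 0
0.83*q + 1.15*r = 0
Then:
No Solution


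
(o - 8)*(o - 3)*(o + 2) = o^3 - 9*o^2 + 2*o + 48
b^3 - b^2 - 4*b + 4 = (b - 2)*(b - 1)*(b + 2)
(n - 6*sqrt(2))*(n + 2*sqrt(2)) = n^2 - 4*sqrt(2)*n - 24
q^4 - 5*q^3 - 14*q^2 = q^2*(q - 7)*(q + 2)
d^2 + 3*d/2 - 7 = (d - 2)*(d + 7/2)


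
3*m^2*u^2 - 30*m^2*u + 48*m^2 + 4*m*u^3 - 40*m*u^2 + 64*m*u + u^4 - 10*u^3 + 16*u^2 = (m + u)*(3*m + u)*(u - 8)*(u - 2)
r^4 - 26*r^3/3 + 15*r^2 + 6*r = r*(r - 6)*(r - 3)*(r + 1/3)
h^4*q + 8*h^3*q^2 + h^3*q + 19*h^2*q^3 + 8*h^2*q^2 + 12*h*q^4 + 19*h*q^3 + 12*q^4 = (h + q)*(h + 3*q)*(h + 4*q)*(h*q + q)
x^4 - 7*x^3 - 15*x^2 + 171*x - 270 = (x - 6)*(x - 3)^2*(x + 5)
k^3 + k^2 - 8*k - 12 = (k - 3)*(k + 2)^2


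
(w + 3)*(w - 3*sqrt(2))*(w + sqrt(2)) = w^3 - 2*sqrt(2)*w^2 + 3*w^2 - 6*sqrt(2)*w - 6*w - 18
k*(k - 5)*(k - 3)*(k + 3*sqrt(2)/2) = k^4 - 8*k^3 + 3*sqrt(2)*k^3/2 - 12*sqrt(2)*k^2 + 15*k^2 + 45*sqrt(2)*k/2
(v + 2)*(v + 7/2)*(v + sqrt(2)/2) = v^3 + sqrt(2)*v^2/2 + 11*v^2/2 + 11*sqrt(2)*v/4 + 7*v + 7*sqrt(2)/2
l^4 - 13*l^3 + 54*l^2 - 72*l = l*(l - 6)*(l - 4)*(l - 3)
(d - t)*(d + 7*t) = d^2 + 6*d*t - 7*t^2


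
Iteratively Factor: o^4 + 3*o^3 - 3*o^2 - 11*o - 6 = (o + 3)*(o^3 - 3*o - 2) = (o + 1)*(o + 3)*(o^2 - o - 2) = (o + 1)^2*(o + 3)*(o - 2)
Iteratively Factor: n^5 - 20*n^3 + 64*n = (n + 4)*(n^4 - 4*n^3 - 4*n^2 + 16*n) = (n - 4)*(n + 4)*(n^3 - 4*n) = n*(n - 4)*(n + 4)*(n^2 - 4) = n*(n - 4)*(n - 2)*(n + 4)*(n + 2)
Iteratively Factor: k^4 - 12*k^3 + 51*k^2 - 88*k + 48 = (k - 1)*(k^3 - 11*k^2 + 40*k - 48) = (k - 4)*(k - 1)*(k^2 - 7*k + 12) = (k - 4)^2*(k - 1)*(k - 3)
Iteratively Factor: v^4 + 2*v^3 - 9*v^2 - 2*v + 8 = (v + 4)*(v^3 - 2*v^2 - v + 2) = (v + 1)*(v + 4)*(v^2 - 3*v + 2) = (v - 1)*(v + 1)*(v + 4)*(v - 2)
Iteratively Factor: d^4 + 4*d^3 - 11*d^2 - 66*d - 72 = (d - 4)*(d^3 + 8*d^2 + 21*d + 18) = (d - 4)*(d + 3)*(d^2 + 5*d + 6) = (d - 4)*(d + 3)^2*(d + 2)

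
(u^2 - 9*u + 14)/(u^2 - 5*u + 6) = (u - 7)/(u - 3)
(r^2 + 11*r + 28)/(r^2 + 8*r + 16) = (r + 7)/(r + 4)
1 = 1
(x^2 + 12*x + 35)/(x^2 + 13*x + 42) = (x + 5)/(x + 6)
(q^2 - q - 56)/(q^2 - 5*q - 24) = (q + 7)/(q + 3)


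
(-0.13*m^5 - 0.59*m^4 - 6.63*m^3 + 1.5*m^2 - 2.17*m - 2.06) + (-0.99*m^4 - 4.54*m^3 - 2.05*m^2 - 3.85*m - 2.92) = -0.13*m^5 - 1.58*m^4 - 11.17*m^3 - 0.55*m^2 - 6.02*m - 4.98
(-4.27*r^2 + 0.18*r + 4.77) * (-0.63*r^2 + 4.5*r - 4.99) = 2.6901*r^4 - 19.3284*r^3 + 19.1122*r^2 + 20.5668*r - 23.8023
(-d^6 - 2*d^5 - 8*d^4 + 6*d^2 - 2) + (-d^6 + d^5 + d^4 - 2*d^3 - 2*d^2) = -2*d^6 - d^5 - 7*d^4 - 2*d^3 + 4*d^2 - 2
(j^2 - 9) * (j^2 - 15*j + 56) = j^4 - 15*j^3 + 47*j^2 + 135*j - 504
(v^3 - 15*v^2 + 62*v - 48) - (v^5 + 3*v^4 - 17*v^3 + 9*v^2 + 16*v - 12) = -v^5 - 3*v^4 + 18*v^3 - 24*v^2 + 46*v - 36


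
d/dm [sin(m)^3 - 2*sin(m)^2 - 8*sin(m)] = (3*sin(m)^2 - 4*sin(m) - 8)*cos(m)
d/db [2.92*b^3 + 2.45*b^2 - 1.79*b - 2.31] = 8.76*b^2 + 4.9*b - 1.79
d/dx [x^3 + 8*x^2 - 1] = x*(3*x + 16)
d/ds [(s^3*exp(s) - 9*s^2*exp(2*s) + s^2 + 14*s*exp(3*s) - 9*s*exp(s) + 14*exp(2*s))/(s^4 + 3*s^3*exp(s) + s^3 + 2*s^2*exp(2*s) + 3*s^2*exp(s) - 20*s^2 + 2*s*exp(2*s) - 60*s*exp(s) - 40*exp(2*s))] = (-(s^3*exp(s) - 9*s^2*exp(2*s) + s^2 + 14*s*exp(3*s) - 9*s*exp(s) + 14*exp(2*s))*(3*s^3*exp(s) + 4*s^3 + 4*s^2*exp(2*s) + 12*s^2*exp(s) + 3*s^2 + 8*s*exp(2*s) - 54*s*exp(s) - 40*s - 78*exp(2*s) - 60*exp(s)) + (s^4 + 3*s^3*exp(s) + s^3 + 2*s^2*exp(2*s) + 3*s^2*exp(s) - 20*s^2 + 2*s*exp(2*s) - 60*s*exp(s) - 40*exp(2*s))*(s^3*exp(s) - 18*s^2*exp(2*s) + 3*s^2*exp(s) + 42*s*exp(3*s) - 18*s*exp(2*s) - 9*s*exp(s) + 2*s + 14*exp(3*s) + 28*exp(2*s) - 9*exp(s)))/(s^4 + 3*s^3*exp(s) + s^3 + 2*s^2*exp(2*s) + 3*s^2*exp(s) - 20*s^2 + 2*s*exp(2*s) - 60*s*exp(s) - 40*exp(2*s))^2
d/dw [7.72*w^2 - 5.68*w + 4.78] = 15.44*w - 5.68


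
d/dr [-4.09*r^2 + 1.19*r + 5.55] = 1.19 - 8.18*r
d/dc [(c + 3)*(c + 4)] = 2*c + 7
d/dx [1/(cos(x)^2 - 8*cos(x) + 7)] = 2*(cos(x) - 4)*sin(x)/(cos(x)^2 - 8*cos(x) + 7)^2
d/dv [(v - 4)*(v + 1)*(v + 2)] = 3*v^2 - 2*v - 10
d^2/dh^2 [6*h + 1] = 0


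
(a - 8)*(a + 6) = a^2 - 2*a - 48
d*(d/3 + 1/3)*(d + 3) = d^3/3 + 4*d^2/3 + d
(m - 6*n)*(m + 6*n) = m^2 - 36*n^2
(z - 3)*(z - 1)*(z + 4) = z^3 - 13*z + 12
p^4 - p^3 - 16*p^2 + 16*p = p*(p - 4)*(p - 1)*(p + 4)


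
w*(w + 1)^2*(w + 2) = w^4 + 4*w^3 + 5*w^2 + 2*w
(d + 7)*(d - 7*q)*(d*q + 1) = d^3*q - 7*d^2*q^2 + 7*d^2*q + d^2 - 49*d*q^2 - 7*d*q + 7*d - 49*q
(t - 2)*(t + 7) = t^2 + 5*t - 14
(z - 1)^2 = z^2 - 2*z + 1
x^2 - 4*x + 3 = (x - 3)*(x - 1)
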